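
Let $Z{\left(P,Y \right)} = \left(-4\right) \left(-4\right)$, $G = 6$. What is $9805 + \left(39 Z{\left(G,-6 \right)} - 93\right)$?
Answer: $10336$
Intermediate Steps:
$Z{\left(P,Y \right)} = 16$
$9805 + \left(39 Z{\left(G,-6 \right)} - 93\right) = 9805 + \left(39 \cdot 16 - 93\right) = 9805 + \left(624 - 93\right) = 9805 + 531 = 10336$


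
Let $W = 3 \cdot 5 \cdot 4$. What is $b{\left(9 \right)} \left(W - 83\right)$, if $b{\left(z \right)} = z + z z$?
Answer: $-2070$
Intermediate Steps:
$b{\left(z \right)} = z + z^{2}$
$W = 60$ ($W = 15 \cdot 4 = 60$)
$b{\left(9 \right)} \left(W - 83\right) = 9 \left(1 + 9\right) \left(60 - 83\right) = 9 \cdot 10 \left(-23\right) = 90 \left(-23\right) = -2070$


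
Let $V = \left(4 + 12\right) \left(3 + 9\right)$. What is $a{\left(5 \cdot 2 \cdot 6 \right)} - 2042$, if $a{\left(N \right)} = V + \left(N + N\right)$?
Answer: $-1730$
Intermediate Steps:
$V = 192$ ($V = 16 \cdot 12 = 192$)
$a{\left(N \right)} = 192 + 2 N$ ($a{\left(N \right)} = 192 + \left(N + N\right) = 192 + 2 N$)
$a{\left(5 \cdot 2 \cdot 6 \right)} - 2042 = \left(192 + 2 \cdot 5 \cdot 2 \cdot 6\right) - 2042 = \left(192 + 2 \cdot 10 \cdot 6\right) - 2042 = \left(192 + 2 \cdot 60\right) - 2042 = \left(192 + 120\right) - 2042 = 312 - 2042 = -1730$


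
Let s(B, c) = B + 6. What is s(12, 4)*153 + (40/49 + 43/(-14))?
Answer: 269671/98 ≈ 2751.7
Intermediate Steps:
s(B, c) = 6 + B
s(12, 4)*153 + (40/49 + 43/(-14)) = (6 + 12)*153 + (40/49 + 43/(-14)) = 18*153 + (40*(1/49) + 43*(-1/14)) = 2754 + (40/49 - 43/14) = 2754 - 221/98 = 269671/98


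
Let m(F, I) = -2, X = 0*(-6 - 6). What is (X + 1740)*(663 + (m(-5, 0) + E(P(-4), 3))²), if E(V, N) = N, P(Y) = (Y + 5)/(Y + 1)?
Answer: 1155360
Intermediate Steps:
X = 0 (X = 0*(-12) = 0)
P(Y) = (5 + Y)/(1 + Y)
(X + 1740)*(663 + (m(-5, 0) + E(P(-4), 3))²) = (0 + 1740)*(663 + (-2 + 3)²) = 1740*(663 + 1²) = 1740*(663 + 1) = 1740*664 = 1155360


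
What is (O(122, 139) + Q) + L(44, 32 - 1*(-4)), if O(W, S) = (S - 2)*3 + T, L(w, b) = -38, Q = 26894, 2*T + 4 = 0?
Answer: 27265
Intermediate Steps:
T = -2 (T = -2 + (1/2)*0 = -2 + 0 = -2)
O(W, S) = -8 + 3*S (O(W, S) = (S - 2)*3 - 2 = (-2 + S)*3 - 2 = (-6 + 3*S) - 2 = -8 + 3*S)
(O(122, 139) + Q) + L(44, 32 - 1*(-4)) = ((-8 + 3*139) + 26894) - 38 = ((-8 + 417) + 26894) - 38 = (409 + 26894) - 38 = 27303 - 38 = 27265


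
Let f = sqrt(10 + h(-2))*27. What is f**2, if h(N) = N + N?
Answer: 4374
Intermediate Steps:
h(N) = 2*N
f = 27*sqrt(6) (f = sqrt(10 + 2*(-2))*27 = sqrt(10 - 4)*27 = sqrt(6)*27 = 27*sqrt(6) ≈ 66.136)
f**2 = (27*sqrt(6))**2 = 4374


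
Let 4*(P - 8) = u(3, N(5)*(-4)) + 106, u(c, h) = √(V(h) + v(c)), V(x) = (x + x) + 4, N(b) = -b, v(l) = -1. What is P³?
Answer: (138 + √43)³/64 ≈ 47200.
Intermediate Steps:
V(x) = 4 + 2*x (V(x) = 2*x + 4 = 4 + 2*x)
u(c, h) = √(3 + 2*h) (u(c, h) = √((4 + 2*h) - 1) = √(3 + 2*h))
P = 69/2 + √43/4 (P = 8 + (√(3 + 2*(-1*5*(-4))) + 106)/4 = 8 + (√(3 + 2*(-5*(-4))) + 106)/4 = 8 + (√(3 + 2*20) + 106)/4 = 8 + (√(3 + 40) + 106)/4 = 8 + (√43 + 106)/4 = 8 + (106 + √43)/4 = 8 + (53/2 + √43/4) = 69/2 + √43/4 ≈ 36.139)
P³ = (69/2 + √43/4)³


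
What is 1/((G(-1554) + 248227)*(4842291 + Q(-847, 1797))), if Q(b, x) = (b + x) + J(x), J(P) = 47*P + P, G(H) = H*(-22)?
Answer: 1/1392163895255 ≈ 7.1831e-13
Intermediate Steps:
G(H) = -22*H
J(P) = 48*P
Q(b, x) = b + 49*x (Q(b, x) = (b + x) + 48*x = b + 49*x)
1/((G(-1554) + 248227)*(4842291 + Q(-847, 1797))) = 1/((-22*(-1554) + 248227)*(4842291 + (-847 + 49*1797))) = 1/((34188 + 248227)*(4842291 + (-847 + 88053))) = 1/(282415*(4842291 + 87206)) = 1/(282415*4929497) = 1/1392163895255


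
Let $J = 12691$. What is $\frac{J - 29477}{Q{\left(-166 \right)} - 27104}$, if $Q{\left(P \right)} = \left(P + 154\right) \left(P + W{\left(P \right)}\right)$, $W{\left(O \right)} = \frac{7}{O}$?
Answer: $\frac{696619}{1042127} \approx 0.66846$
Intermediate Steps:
$Q{\left(P \right)} = \left(154 + P\right) \left(P + \frac{7}{P}\right)$ ($Q{\left(P \right)} = \left(P + 154\right) \left(P + \frac{7}{P}\right) = \left(154 + P\right) \left(P + \frac{7}{P}\right)$)
$\frac{J - 29477}{Q{\left(-166 \right)} - 27104} = \frac{12691 - 29477}{\left(7 + \left(-166\right)^{2} + 154 \left(-166\right) + \frac{1078}{-166}\right) - 27104} = - \frac{16786}{\left(7 + 27556 - 25564 + 1078 \left(- \frac{1}{166}\right)\right) - 27104} = - \frac{16786}{\left(7 + 27556 - 25564 - \frac{539}{83}\right) - 27104} = - \frac{16786}{\frac{165378}{83} - 27104} = - \frac{16786}{- \frac{2084254}{83}} = \left(-16786\right) \left(- \frac{83}{2084254}\right) = \frac{696619}{1042127}$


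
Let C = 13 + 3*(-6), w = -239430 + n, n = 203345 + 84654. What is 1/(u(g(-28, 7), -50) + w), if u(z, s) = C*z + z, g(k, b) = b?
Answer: 1/48541 ≈ 2.0601e-5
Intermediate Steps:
n = 287999
w = 48569 (w = -239430 + 287999 = 48569)
C = -5 (C = 13 - 18 = -5)
u(z, s) = -4*z (u(z, s) = -5*z + z = -4*z)
1/(u(g(-28, 7), -50) + w) = 1/(-4*7 + 48569) = 1/(-28 + 48569) = 1/48541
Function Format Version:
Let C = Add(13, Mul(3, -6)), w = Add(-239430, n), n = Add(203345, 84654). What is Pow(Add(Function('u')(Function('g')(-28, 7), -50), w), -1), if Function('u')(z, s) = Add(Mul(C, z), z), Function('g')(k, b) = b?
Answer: Rational(1, 48541) ≈ 2.0601e-5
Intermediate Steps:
n = 287999
w = 48569 (w = Add(-239430, 287999) = 48569)
C = -5 (C = Add(13, -18) = -5)
Function('u')(z, s) = Mul(-4, z) (Function('u')(z, s) = Add(Mul(-5, z), z) = Mul(-4, z))
Pow(Add(Function('u')(Function('g')(-28, 7), -50), w), -1) = Pow(Add(Mul(-4, 7), 48569), -1) = Pow(Add(-28, 48569), -1) = Pow(48541, -1) = Rational(1, 48541)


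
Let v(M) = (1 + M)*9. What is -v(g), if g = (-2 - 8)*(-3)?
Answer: -279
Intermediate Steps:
g = 30 (g = -10*(-3) = 30)
v(M) = 9 + 9*M
-v(g) = -(9 + 9*30) = -(9 + 270) = -1*279 = -279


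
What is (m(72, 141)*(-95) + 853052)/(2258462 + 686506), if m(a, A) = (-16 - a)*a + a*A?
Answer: 122633/736242 ≈ 0.16657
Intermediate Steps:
m(a, A) = A*a + a*(-16 - a) (m(a, A) = a*(-16 - a) + A*a = A*a + a*(-16 - a))
(m(72, 141)*(-95) + 853052)/(2258462 + 686506) = ((72*(-16 + 141 - 1*72))*(-95) + 853052)/(2258462 + 686506) = ((72*(-16 + 141 - 72))*(-95) + 853052)/2944968 = ((72*53)*(-95) + 853052)*(1/2944968) = (3816*(-95) + 853052)*(1/2944968) = (-362520 + 853052)*(1/2944968) = 490532*(1/2944968) = 122633/736242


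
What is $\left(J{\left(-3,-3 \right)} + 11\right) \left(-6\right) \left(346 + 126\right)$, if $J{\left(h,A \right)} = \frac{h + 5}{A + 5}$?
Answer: $-33984$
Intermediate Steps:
$J{\left(h,A \right)} = \frac{5 + h}{5 + A}$
$\left(J{\left(-3,-3 \right)} + 11\right) \left(-6\right) \left(346 + 126\right) = \left(\frac{5 - 3}{5 - 3} + 11\right) \left(-6\right) \left(346 + 126\right) = \left(\frac{1}{2} \cdot 2 + 11\right) \left(-6\right) 472 = \left(1 + 11\right) \left(-6\right) 472 = 12 \left(-6\right) 472 = \left(-72\right) 472 = -33984$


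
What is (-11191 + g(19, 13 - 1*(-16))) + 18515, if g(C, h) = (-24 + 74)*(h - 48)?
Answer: 6374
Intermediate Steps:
g(C, h) = -2400 + 50*h (g(C, h) = 50*(-48 + h) = -2400 + 50*h)
(-11191 + g(19, 13 - 1*(-16))) + 18515 = (-11191 + (-2400 + 50*(13 - 1*(-16)))) + 18515 = (-11191 + (-2400 + 50*(13 + 16))) + 18515 = (-11191 + (-2400 + 50*29)) + 18515 = (-11191 + (-2400 + 1450)) + 18515 = (-11191 - 950) + 18515 = -12141 + 18515 = 6374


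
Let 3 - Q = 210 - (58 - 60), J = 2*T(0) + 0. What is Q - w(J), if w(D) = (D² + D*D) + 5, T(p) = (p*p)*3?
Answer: -214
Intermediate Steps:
T(p) = 3*p² (T(p) = p²*3 = 3*p²)
J = 0 (J = 2*(3*0²) + 0 = 2*(3*0) + 0 = 2*0 + 0 = 0 + 0 = 0)
w(D) = 5 + 2*D² (w(D) = (D² + D²) + 5 = 2*D² + 5 = 5 + 2*D²)
Q = -209 (Q = 3 - (210 - (58 - 60)) = 3 - (210 - 1*(-2)) = 3 - (210 + 2) = 3 - 1*212 = 3 - 212 = -209)
Q - w(J) = -209 - (5 + 2*0²) = -209 - (5 + 2*0) = -209 - (5 + 0) = -209 - 1*5 = -209 - 5 = -214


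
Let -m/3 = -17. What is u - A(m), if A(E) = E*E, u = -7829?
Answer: -10430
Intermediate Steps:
m = 51 (m = -3*(-17) = 51)
A(E) = E²
u - A(m) = -7829 - 1*51² = -7829 - 1*2601 = -7829 - 2601 = -10430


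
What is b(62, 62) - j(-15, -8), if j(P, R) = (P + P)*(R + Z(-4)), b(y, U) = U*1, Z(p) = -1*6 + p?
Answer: -478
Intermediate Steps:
Z(p) = -6 + p
b(y, U) = U
j(P, R) = 2*P*(-10 + R) (j(P, R) = (P + P)*(R + (-6 - 4)) = (2*P)*(R - 10) = (2*P)*(-10 + R) = 2*P*(-10 + R))
b(62, 62) - j(-15, -8) = 62 - 2*(-15)*(-10 - 8) = 62 - 2*(-15)*(-18) = 62 - 1*540 = 62 - 540 = -478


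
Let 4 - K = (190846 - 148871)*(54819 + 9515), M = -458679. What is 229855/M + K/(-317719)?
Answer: 1238552753506889/145731033201 ≈ 8498.9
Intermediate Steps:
K = -2700419646 (K = 4 - (190846 - 148871)*(54819 + 9515) = 4 - 41975*64334 = 4 - 1*2700419650 = 4 - 2700419650 = -2700419646)
229855/M + K/(-317719) = 229855/(-458679) - 2700419646/(-317719) = 229855*(-1/458679) - 2700419646*(-1/317719) = -229855/458679 + 2700419646/317719 = 1238552753506889/145731033201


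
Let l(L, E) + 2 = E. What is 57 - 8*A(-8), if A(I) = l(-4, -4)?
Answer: 105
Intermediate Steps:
l(L, E) = -2 + E
A(I) = -6 (A(I) = -2 - 4 = -6)
57 - 8*A(-8) = 57 - 8*(-6) = 57 + 48 = 105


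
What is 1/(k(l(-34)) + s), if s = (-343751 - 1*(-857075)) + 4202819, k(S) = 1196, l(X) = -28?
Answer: 1/4717339 ≈ 2.1198e-7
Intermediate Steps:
s = 4716143 (s = (-343751 + 857075) + 4202819 = 513324 + 4202819 = 4716143)
1/(k(l(-34)) + s) = 1/(1196 + 4716143) = 1/4717339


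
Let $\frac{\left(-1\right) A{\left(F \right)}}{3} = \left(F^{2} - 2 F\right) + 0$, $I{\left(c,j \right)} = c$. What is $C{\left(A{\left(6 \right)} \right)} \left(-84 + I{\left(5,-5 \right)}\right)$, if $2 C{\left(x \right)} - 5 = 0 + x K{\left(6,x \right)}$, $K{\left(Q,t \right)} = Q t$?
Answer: $- \frac{2457611}{2} \approx -1.2288 \cdot 10^{6}$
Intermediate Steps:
$A{\left(F \right)} = - 3 F^{2} + 6 F$ ($A{\left(F \right)} = - 3 \left(\left(F^{2} - 2 F\right) + 0\right) = - 3 \left(F^{2} - 2 F\right) = - 3 F^{2} + 6 F$)
$C{\left(x \right)} = \frac{5}{2} + 3 x^{2}$ ($C{\left(x \right)} = \frac{5}{2} + \frac{0 + x 6 x}{2} = \frac{5}{2} + \frac{0 + 6 x^{2}}{2} = \frac{5}{2} + \frac{6 x^{2}}{2} = \frac{5}{2} + 3 x^{2}$)
$C{\left(A{\left(6 \right)} \right)} \left(-84 + I{\left(5,-5 \right)}\right) = \left(\frac{5}{2} + 3 \left(3 \cdot 6 \left(2 - 6\right)\right)^{2}\right) \left(-84 + 5\right) = \left(\frac{5}{2} + 3 \left(3 \cdot 6 \left(2 - 6\right)\right)^{2}\right) \left(-79\right) = \left(\frac{5}{2} + 3 \left(3 \cdot 6 \left(-4\right)\right)^{2}\right) \left(-79\right) = \left(\frac{5}{2} + 3 \left(-72\right)^{2}\right) \left(-79\right) = \left(\frac{5}{2} + 3 \cdot 5184\right) \left(-79\right) = \left(\frac{5}{2} + 15552\right) \left(-79\right) = \frac{31109}{2} \left(-79\right) = - \frac{2457611}{2}$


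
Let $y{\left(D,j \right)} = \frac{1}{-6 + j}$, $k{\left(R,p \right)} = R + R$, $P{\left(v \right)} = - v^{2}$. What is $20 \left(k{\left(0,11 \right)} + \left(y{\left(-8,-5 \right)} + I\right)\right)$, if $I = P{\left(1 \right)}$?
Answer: $- \frac{240}{11} \approx -21.818$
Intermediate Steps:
$I = -1$ ($I = - 1^{2} = \left(-1\right) 1 = -1$)
$k{\left(R,p \right)} = 2 R$
$20 \left(k{\left(0,11 \right)} + \left(y{\left(-8,-5 \right)} + I\right)\right) = 20 \left(2 \cdot 0 - \left(1 - \frac{1}{-6 - 5}\right)\right) = 20 \left(0 - \left(1 - \frac{1}{-11}\right)\right) = 20 \left(0 - \frac{12}{11}\right) = 20 \left(- \frac{12}{11}\right) = - \frac{240}{11}$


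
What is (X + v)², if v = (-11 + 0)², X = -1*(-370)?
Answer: 241081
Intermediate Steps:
X = 370
v = 121 (v = (-11)² = 121)
(X + v)² = (370 + 121)² = 491² = 241081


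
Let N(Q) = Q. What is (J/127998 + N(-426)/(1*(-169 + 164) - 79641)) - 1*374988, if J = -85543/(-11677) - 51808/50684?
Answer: -282811257250140082075799/754187497523068518 ≈ -3.7499e+5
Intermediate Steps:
J = 932674849/147959267 (J = -85543*(-1/11677) - 51808*1/50684 = 85543/11677 - 12952/12671 = 932674849/147959267 ≈ 6.3036)
(J/127998 + N(-426)/(1*(-169 + 164) - 79641)) - 1*374988 = ((932674849/147959267)/127998 - 426/(1*(-169 + 164) - 79641)) - 1*374988 = ((932674849/147959267)*(1/127998) - 426/(1*(-5) - 79641)) - 374988 = (932674849/18938490257466 - 426/(-5 - 79641)) - 374988 = (932674849/18938490257466 - 426/(-79646)) - 374988 = (932674849/18938490257466 - 426*(-1/79646)) - 374988 = (932674849/18938490257466 + 213/39823) - 374988 = 4071040335351985/754187497523068518 - 374988 = -282811257250140082075799/754187497523068518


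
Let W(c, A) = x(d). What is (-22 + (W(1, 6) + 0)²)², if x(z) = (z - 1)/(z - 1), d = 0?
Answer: 441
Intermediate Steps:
x(z) = 1 (x(z) = (-1 + z)/(-1 + z) = 1)
W(c, A) = 1
(-22 + (W(1, 6) + 0)²)² = (-22 + (1 + 0)²)² = (-22 + 1²)² = (-22 + 1)² = (-21)² = 441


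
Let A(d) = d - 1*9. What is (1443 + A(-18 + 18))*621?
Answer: 890514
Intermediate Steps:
A(d) = -9 + d (A(d) = d - 9 = -9 + d)
(1443 + A(-18 + 18))*621 = (1443 + (-9 + (-18 + 18)))*621 = (1443 + (-9 + 0))*621 = (1443 - 9)*621 = 1434*621 = 890514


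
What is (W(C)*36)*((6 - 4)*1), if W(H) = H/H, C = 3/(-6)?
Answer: 72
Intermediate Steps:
C = -1/2 (C = 3*(-1/6) = -1/2 ≈ -0.50000)
W(H) = 1
(W(C)*36)*((6 - 4)*1) = (1*36)*((6 - 4)*1) = 36*(2*1) = 36*2 = 72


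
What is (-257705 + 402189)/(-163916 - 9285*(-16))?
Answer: -36121/3839 ≈ -9.4090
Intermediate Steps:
(-257705 + 402189)/(-163916 - 9285*(-16)) = 144484/(-163916 + 148560) = 144484/(-15356) = 144484*(-1/15356) = -36121/3839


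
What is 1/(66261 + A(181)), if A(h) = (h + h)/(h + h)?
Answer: 1/66262 ≈ 1.5092e-5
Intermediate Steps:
A(h) = 1 (A(h) = (2*h)/((2*h)) = (2*h)*(1/(2*h)) = 1)
1/(66261 + A(181)) = 1/(66261 + 1) = 1/66262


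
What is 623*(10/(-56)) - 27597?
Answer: -110833/4 ≈ -27708.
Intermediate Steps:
623*(10/(-56)) - 27597 = 623*(10*(-1/56)) - 27597 = 623*(-5/28) - 27597 = -445/4 - 27597 = -110833/4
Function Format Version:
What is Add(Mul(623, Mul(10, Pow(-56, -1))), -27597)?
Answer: Rational(-110833, 4) ≈ -27708.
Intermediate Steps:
Add(Mul(623, Mul(10, Pow(-56, -1))), -27597) = Add(Mul(623, Mul(10, Rational(-1, 56))), -27597) = Add(Mul(623, Rational(-5, 28)), -27597) = Add(Rational(-445, 4), -27597) = Rational(-110833, 4)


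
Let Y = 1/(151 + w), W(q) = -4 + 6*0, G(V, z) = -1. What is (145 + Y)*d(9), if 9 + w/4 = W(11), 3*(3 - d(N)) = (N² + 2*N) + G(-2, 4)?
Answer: -1277684/297 ≈ -4302.0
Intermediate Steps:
W(q) = -4 (W(q) = -4 + 0 = -4)
d(N) = 10/3 - 2*N/3 - N²/3 (d(N) = 3 - ((N² + 2*N) - 1)/3 = 3 - (-1 + N² + 2*N)/3 = 3 + (⅓ - 2*N/3 - N²/3) = 10/3 - 2*N/3 - N²/3)
w = -52 (w = -36 + 4*(-4) = -36 - 16 = -52)
Y = 1/99 (Y = 1/(151 - 52) = 1/99 ≈ 0.010101)
(145 + Y)*d(9) = (145 + 1/99)*(10/3 - ⅔*9 - ⅓*9²) = 14356*(10/3 - 6 - ⅓*81)/99 = 14356*(10/3 - 6 - 27)/99 = (14356/99)*(-89/3) = -1277684/297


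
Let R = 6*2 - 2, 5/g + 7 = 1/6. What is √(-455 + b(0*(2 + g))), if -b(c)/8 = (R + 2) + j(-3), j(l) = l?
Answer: I*√527 ≈ 22.956*I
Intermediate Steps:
g = -30/41 (g = 5/(-7 + 1/6) = 5/(-7 + ⅙) = 5/(-41/6) = 5*(-6/41) = -30/41 ≈ -0.73171)
R = 10 (R = 12 - 2 = 10)
b(c) = -72 (b(c) = -8*((10 + 2) - 3) = -8*(12 - 3) = -8*9 = -72)
√(-455 + b(0*(2 + g))) = √(-455 - 72) = √(-527) = I*√527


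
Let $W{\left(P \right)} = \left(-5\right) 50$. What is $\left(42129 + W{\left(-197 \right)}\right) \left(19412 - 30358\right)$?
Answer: $-458407534$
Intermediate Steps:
$W{\left(P \right)} = -250$
$\left(42129 + W{\left(-197 \right)}\right) \left(19412 - 30358\right) = \left(42129 - 250\right) \left(19412 - 30358\right) = 41879 \left(-10946\right) = -458407534$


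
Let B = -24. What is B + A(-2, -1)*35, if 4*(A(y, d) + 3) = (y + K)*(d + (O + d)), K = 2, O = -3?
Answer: -129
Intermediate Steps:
A(y, d) = -3 + (-3 + 2*d)*(2 + y)/4 (A(y, d) = -3 + ((y + 2)*(d + (-3 + d)))/4 = -3 + ((2 + y)*(-3 + 2*d))/4 = -3 + ((-3 + 2*d)*(2 + y))/4 = -3 + (-3 + 2*d)*(2 + y)/4)
B + A(-2, -1)*35 = -24 + (-9/2 - 1 - 3/4*(-2) + (1/2)*(-1)*(-2))*35 = -24 + (-9/2 - 1 + 3/2 + 1)*35 = -24 - 3*35 = -24 - 105 = -129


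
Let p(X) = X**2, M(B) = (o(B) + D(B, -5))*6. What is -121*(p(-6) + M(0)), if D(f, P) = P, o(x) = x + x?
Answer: -726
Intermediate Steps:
o(x) = 2*x
M(B) = -30 + 12*B (M(B) = (2*B - 5)*6 = (-5 + 2*B)*6 = -30 + 12*B)
-121*(p(-6) + M(0)) = -121*((-6)**2 + (-30 + 12*0)) = -121*(36 + (-30 + 0)) = -121*(36 - 30) = -121*6 = -726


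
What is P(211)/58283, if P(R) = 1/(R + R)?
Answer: 1/24595426 ≈ 4.0658e-8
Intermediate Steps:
P(R) = 1/(2*R)
P(211)/58283 = ((1/2)/211)/58283 = ((1/2)*(1/211))*(1/58283) = (1/422)*(1/58283) = 1/24595426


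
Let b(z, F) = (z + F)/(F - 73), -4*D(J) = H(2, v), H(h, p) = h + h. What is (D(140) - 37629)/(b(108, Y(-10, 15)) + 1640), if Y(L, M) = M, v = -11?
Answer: -2182540/94997 ≈ -22.975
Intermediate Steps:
H(h, p) = 2*h
D(J) = -1 (D(J) = -2/2 = -1/4*4 = -1)
b(z, F) = (F + z)/(-73 + F)
(D(140) - 37629)/(b(108, Y(-10, 15)) + 1640) = (-1 - 37629)/((15 + 108)/(-73 + 15) + 1640) = -37630/(123/(-58) + 1640) = -37630/(-1/58*123 + 1640) = -37630/(-123/58 + 1640) = -37630/94997/58 = -37630*58/94997 = -2182540/94997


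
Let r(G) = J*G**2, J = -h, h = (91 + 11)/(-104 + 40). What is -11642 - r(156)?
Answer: -100855/2 ≈ -50428.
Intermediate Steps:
h = -51/32 (h = 102/(-64) = 102*(-1/64) = -51/32 ≈ -1.5938)
J = 51/32 (J = -1*(-51/32) = 51/32 ≈ 1.5938)
r(G) = 51*G**2/32
-11642 - r(156) = -11642 - 51*156**2/32 = -11642 - 51*24336/32 = -11642 - 1*77571/2 = -11642 - 77571/2 = -100855/2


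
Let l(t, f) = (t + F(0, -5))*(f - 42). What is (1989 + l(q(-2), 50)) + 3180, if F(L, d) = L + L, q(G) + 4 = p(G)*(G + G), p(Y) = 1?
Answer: 5105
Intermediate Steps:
q(G) = -4 + 2*G (q(G) = -4 + 1*(G + G) = -4 + 1*(2*G) = -4 + 2*G)
F(L, d) = 2*L
l(t, f) = t*(-42 + f) (l(t, f) = (t + 2*0)*(f - 42) = (t + 0)*(-42 + f) = t*(-42 + f))
(1989 + l(q(-2), 50)) + 3180 = (1989 + (-4 + 2*(-2))*(-42 + 50)) + 3180 = (1989 + (-4 - 4)*8) + 3180 = (1989 - 8*8) + 3180 = (1989 - 64) + 3180 = 1925 + 3180 = 5105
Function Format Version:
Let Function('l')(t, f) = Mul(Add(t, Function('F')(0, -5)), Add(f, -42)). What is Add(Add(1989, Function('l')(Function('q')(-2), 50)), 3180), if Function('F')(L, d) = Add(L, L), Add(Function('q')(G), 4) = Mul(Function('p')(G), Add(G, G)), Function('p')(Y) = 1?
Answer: 5105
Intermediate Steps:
Function('q')(G) = Add(-4, Mul(2, G)) (Function('q')(G) = Add(-4, Mul(1, Add(G, G))) = Add(-4, Mul(1, Mul(2, G))) = Add(-4, Mul(2, G)))
Function('F')(L, d) = Mul(2, L)
Function('l')(t, f) = Mul(t, Add(-42, f)) (Function('l')(t, f) = Mul(Add(t, Mul(2, 0)), Add(f, -42)) = Mul(Add(t, 0), Add(-42, f)) = Mul(t, Add(-42, f)))
Add(Add(1989, Function('l')(Function('q')(-2), 50)), 3180) = Add(Add(1989, Mul(Add(-4, Mul(2, -2)), Add(-42, 50))), 3180) = Add(Add(1989, Mul(Add(-4, -4), 8)), 3180) = Add(Add(1989, Mul(-8, 8)), 3180) = Add(Add(1989, -64), 3180) = Add(1925, 3180) = 5105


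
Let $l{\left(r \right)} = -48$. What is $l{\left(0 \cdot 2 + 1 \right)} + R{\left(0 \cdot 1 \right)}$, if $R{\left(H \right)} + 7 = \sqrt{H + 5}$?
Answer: $-55 + \sqrt{5} \approx -52.764$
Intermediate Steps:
$R{\left(H \right)} = -7 + \sqrt{5 + H}$ ($R{\left(H \right)} = -7 + \sqrt{H + 5} = -7 + \sqrt{5 + H}$)
$l{\left(0 \cdot 2 + 1 \right)} + R{\left(0 \cdot 1 \right)} = -48 - \left(7 - \sqrt{5 + 0 \cdot 1}\right) = -48 - \left(7 - \sqrt{5 + 0}\right) = -48 - \left(7 - \sqrt{5}\right) = -55 + \sqrt{5}$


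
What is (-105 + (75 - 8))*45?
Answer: -1710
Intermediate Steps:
(-105 + (75 - 8))*45 = (-105 + 67)*45 = -38*45 = -1710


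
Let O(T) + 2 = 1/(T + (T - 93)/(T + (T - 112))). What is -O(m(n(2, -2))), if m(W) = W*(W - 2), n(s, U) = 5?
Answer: 1267/654 ≈ 1.9373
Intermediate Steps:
m(W) = W*(-2 + W)
O(T) = -2 + 1/(T + (-93 + T)/(-112 + 2*T)) (O(T) = -2 + 1/(T + (T - 93)/(T + (T - 112))) = -2 + 1/(T + (-93 + T)/(T + (-112 + T))) = -2 + 1/(T + (-93 + T)/(-112 + 2*T)))
-O(m(n(2, -2))) = -2*(-37 - 560*(-2 + 5) + 2*(5*(-2 + 5))²)/(93 - 2*25*(-2 + 5)² + 111*(5*(-2 + 5))) = -2*(-37 - 560*3 + 2*(5*3)²)/(93 - 2*(5*3)² + 111*(5*3)) = -2*(-37 - 112*15 + 2*15²)/(93 - 2*15² + 111*15) = -2*(-37 - 1680 + 2*225)/(93 - 2*225 + 1665) = -2*(-37 - 1680 + 450)/(93 - 450 + 1665) = -2*(-1267)/1308 = -1*(-1267/654) = 1267/654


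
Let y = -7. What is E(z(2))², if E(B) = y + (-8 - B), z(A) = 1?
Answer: 256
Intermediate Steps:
E(B) = -15 - B (E(B) = -7 + (-8 - B) = -15 - B)
E(z(2))² = (-15 - 1*1)² = (-15 - 1)² = (-16)² = 256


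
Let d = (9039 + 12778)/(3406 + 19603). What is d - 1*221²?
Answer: -1123760752/23009 ≈ -48840.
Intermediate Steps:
d = 21817/23009 ≈ 0.94819
d - 1*221² = 21817/23009 - 1*221² = 21817/23009 - 1*48841 = 21817/23009 - 48841 = -1123760752/23009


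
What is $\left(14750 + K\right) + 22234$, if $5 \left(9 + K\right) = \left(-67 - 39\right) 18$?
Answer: $\frac{182967}{5} \approx 36593.0$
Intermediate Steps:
$K = - \frac{1953}{5}$ ($K = -9 + \frac{\left(-67 - 39\right) 18}{5} = -9 + \frac{\left(-106\right) 18}{5} = -9 + \frac{1}{5} \left(-1908\right) = -9 - \frac{1908}{5} = - \frac{1953}{5} \approx -390.6$)
$\left(14750 + K\right) + 22234 = \left(14750 - \frac{1953}{5}\right) + 22234 = \frac{71797}{5} + 22234 = \frac{182967}{5}$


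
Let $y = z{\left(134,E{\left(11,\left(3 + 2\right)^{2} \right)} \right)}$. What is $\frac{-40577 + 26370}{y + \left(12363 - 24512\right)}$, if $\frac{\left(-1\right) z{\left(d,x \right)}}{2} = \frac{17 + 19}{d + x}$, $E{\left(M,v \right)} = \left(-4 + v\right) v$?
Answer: $\frac{9362413}{8006263} \approx 1.1694$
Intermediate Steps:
$E{\left(M,v \right)} = v \left(-4 + v\right)$
$z{\left(d,x \right)} = - \frac{72}{d + x}$ ($z{\left(d,x \right)} = - 2 \frac{17 + 19}{d + x} = - 2 \frac{36}{d + x} = - \frac{72}{d + x}$)
$y = - \frac{72}{659}$ ($y = - \frac{72}{134 + \left(3 + 2\right)^{2} \left(-4 + \left(3 + 2\right)^{2}\right)} = - \frac{72}{134 + 5^{2} \left(-4 + 5^{2}\right)} = - \frac{72}{134 + 25 \left(-4 + 25\right)} = - \frac{72}{134 + 25 \cdot 21} = - \frac{72}{134 + 525} = - \frac{72}{659} \approx -0.10926$)
$\frac{-40577 + 26370}{y + \left(12363 - 24512\right)} = \frac{-40577 + 26370}{- \frac{72}{659} + \left(12363 - 24512\right)} = - \frac{14207}{- \frac{72}{659} - 12149} = - \frac{14207}{- \frac{8006263}{659}} = \left(-14207\right) \left(- \frac{659}{8006263}\right) = \frac{9362413}{8006263}$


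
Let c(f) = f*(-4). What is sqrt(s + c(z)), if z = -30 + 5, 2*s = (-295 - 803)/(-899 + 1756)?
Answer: sqrt(72974407)/857 ≈ 9.9679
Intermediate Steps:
s = -549/857 (s = ((-295 - 803)/(-899 + 1756))/2 = (-1098/857)/2 = (-1098*1/857)/2 = (1/2)*(-1098/857) = -549/857 ≈ -0.64061)
z = -25
c(f) = -4*f
sqrt(s + c(z)) = sqrt(-549/857 - 4*(-25)) = sqrt(-549/857 + 100) = sqrt(85151/857) = sqrt(72974407)/857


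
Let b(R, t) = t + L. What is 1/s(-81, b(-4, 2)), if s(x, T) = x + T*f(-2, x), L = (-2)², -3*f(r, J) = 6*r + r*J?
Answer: -1/381 ≈ -0.0026247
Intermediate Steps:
f(r, J) = -2*r - J*r/3 (f(r, J) = -(6*r + r*J)/3 = -(6*r + J*r)/3 = -2*r - J*r/3)
L = 4
b(R, t) = 4 + t (b(R, t) = t + 4 = 4 + t)
s(x, T) = x + T*(4 + 2*x/3) (s(x, T) = x + T*(-⅓*(-2)*(6 + x)) = x + T*(4 + 2*x/3))
1/s(-81, b(-4, 2)) = 1/(-81 + 2*(4 + 2)*(6 - 81)/3) = 1/(-81 + (⅔)*6*(-75)) = 1/(-81 - 300) = 1/(-381) = -1/381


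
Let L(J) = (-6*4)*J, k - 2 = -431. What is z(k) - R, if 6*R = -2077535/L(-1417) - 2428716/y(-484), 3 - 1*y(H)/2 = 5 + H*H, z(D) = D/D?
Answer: 82196863925/7966646064 ≈ 10.318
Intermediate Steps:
k = -429 (k = 2 - 431 = -429)
z(D) = 1
y(H) = -4 - 2*H**2 (y(H) = 6 - 2*(5 + H*H) = 6 - 2*(5 + H**2) = 6 + (-10 - 2*H**2) = -4 - 2*H**2)
L(J) = -24*J
R = -74230217861/7966646064 (R = (-2077535/((-24*(-1417))) - 2428716/(-4 - 2*(-484)**2))/6 = (-2077535/34008 - 2428716/(-4 - 2*234256))/6 = (-2077535*1/34008 - 2428716/(-4 - 468512))/6 = (-2077535/34008 - 2428716/(-468516))/6 = (-2077535/34008 - 2428716*(-1/468516))/6 = (-2077535/34008 + 202393/39043)/6 = (1/6)*(-74230217861/1327774344) = -74230217861/7966646064 ≈ -9.3176)
z(k) - R = 1 - 1*(-74230217861/7966646064) = 1 + 74230217861/7966646064 = 82196863925/7966646064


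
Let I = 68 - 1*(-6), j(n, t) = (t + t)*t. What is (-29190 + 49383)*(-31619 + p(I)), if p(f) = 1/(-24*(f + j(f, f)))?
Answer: -56319261455867/88208 ≈ -6.3848e+8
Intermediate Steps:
j(n, t) = 2*t² (j(n, t) = (2*t)*t = 2*t²)
I = 74 (I = 68 + 6 = 74)
p(f) = 1/(-48*f² - 24*f) (p(f) = 1/(-24*(f + 2*f²)) = 1/(-48*f² - 24*f))
(-29190 + 49383)*(-31619 + p(I)) = (-29190 + 49383)*(-31619 - 1/24/(74*(1 + 2*74))) = 20193*(-31619 - 1/24*1/74/(1 + 148)) = 20193*(-31619 - 1/24*1/74/149) = 20193*(-31619 - 1/24*1/74*1/149) = 20193*(-31619 - 1/264624) = 20193*(-8367146257/264624) = -56319261455867/88208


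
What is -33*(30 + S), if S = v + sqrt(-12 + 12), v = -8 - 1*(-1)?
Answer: -759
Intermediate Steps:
v = -7 (v = -8 + 1 = -7)
S = -7 (S = -7 + sqrt(-12 + 12) = -7 + sqrt(0) = -7 + 0 = -7)
-33*(30 + S) = -33*(30 - 7) = -33*23 = -759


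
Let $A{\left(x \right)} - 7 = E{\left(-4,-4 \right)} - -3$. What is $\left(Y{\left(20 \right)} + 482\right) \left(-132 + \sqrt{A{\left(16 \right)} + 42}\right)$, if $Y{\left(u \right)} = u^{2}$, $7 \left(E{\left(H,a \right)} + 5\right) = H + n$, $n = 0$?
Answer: $-116424 + 630 \sqrt{91} \approx -1.1041 \cdot 10^{5}$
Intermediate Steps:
$E{\left(H,a \right)} = -5 + \frac{H}{7}$ ($E{\left(H,a \right)} = -5 + \frac{H + 0}{7} = -5 + \frac{H}{7}$)
$A{\left(x \right)} = \frac{31}{7}$ ($A{\left(x \right)} = 7 + \left(\left(-5 + \frac{1}{7} \left(-4\right)\right) - -3\right) = 7 + \left(\left(-5 - \frac{4}{7}\right) + 3\right) = 7 + \left(- \frac{39}{7} + 3\right) = 7 - \frac{18}{7} = \frac{31}{7}$)
$\left(Y{\left(20 \right)} + 482\right) \left(-132 + \sqrt{A{\left(16 \right)} + 42}\right) = \left(20^{2} + 482\right) \left(-132 + \sqrt{\frac{31}{7} + 42}\right) = \left(400 + 482\right) \left(-132 + \sqrt{\frac{325}{7}}\right) = 882 \left(-132 + \frac{5 \sqrt{91}}{7}\right) = -116424 + 630 \sqrt{91}$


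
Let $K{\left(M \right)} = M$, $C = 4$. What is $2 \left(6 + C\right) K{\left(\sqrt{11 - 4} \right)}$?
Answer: $20 \sqrt{7} \approx 52.915$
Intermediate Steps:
$2 \left(6 + C\right) K{\left(\sqrt{11 - 4} \right)} = 2 \left(6 + 4\right) \sqrt{11 - 4} = 2 \cdot 10 \sqrt{7} = 20 \sqrt{7}$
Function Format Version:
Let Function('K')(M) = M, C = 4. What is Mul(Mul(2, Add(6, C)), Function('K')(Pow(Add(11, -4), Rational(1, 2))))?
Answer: Mul(20, Pow(7, Rational(1, 2))) ≈ 52.915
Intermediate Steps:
Mul(Mul(2, Add(6, C)), Function('K')(Pow(Add(11, -4), Rational(1, 2)))) = Mul(Mul(2, Add(6, 4)), Pow(Add(11, -4), Rational(1, 2))) = Mul(Mul(2, 10), Pow(7, Rational(1, 2))) = Mul(20, Pow(7, Rational(1, 2)))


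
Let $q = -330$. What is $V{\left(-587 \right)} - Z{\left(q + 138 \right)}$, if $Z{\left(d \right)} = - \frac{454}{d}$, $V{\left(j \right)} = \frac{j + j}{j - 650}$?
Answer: $- \frac{168095}{118752} \approx -1.4155$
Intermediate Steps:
$V{\left(j \right)} = \frac{2 j}{-650 + j}$
$V{\left(-587 \right)} - Z{\left(q + 138 \right)} = 2 \left(-587\right) \frac{1}{-650 - 587} - - \frac{454}{-330 + 138} = 2 \left(-587\right) \frac{1}{-1237} - - \frac{454}{-192} = 2 \left(-587\right) \left(- \frac{1}{1237}\right) - \left(-454\right) \left(- \frac{1}{192}\right) = \frac{1174}{1237} - \frac{227}{96} = - \frac{168095}{118752}$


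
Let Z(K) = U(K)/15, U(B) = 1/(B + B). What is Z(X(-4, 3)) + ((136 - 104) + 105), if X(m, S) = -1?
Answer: 4109/30 ≈ 136.97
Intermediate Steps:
U(B) = 1/(2*B)
Z(K) = 1/(30*K) (Z(K) = (1/(2*K))/15 = (1/(2*K))*(1/15) = 1/(30*K))
Z(X(-4, 3)) + ((136 - 104) + 105) = (1/30)/(-1) + ((136 - 104) + 105) = (1/30)*(-1) + (32 + 105) = -1/30 + 137 = 4109/30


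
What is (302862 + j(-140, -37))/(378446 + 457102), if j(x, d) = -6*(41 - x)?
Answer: 25148/69629 ≈ 0.36117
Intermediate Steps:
j(x, d) = -246 + 6*x
(302862 + j(-140, -37))/(378446 + 457102) = (302862 + (-246 + 6*(-140)))/(378446 + 457102) = (302862 + (-246 - 840))/835548 = (302862 - 1086)*(1/835548) = 301776*(1/835548) = 25148/69629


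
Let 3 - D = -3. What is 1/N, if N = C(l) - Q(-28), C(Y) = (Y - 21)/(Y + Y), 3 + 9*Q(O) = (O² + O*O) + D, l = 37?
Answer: -333/58055 ≈ -0.0057359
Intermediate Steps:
D = 6 (D = 3 - 1*(-3) = 3 + 3 = 6)
Q(O) = ⅓ + 2*O²/9 (Q(O) = -⅓ + ((O² + O*O) + 6)/9 = -⅓ + ((O² + O²) + 6)/9 = -⅓ + (2*O² + 6)/9 = -⅓ + (6 + 2*O²)/9 = -⅓ + (⅔ + 2*O²/9) = ⅓ + 2*O²/9)
C(Y) = (-21 + Y)/(2*Y) (C(Y) = (-21 + Y)/((2*Y)) = (-21 + Y)*(1/(2*Y)) = (-21 + Y)/(2*Y))
N = -58055/333 (N = (½)*(-21 + 37)/37 - (⅓ + (2/9)*(-28)²) = (½)*(1/37)*16 - (⅓ + (2/9)*784) = 8/37 - (⅓ + 1568/9) = 8/37 - 1*1571/9 = 8/37 - 1571/9 = -58055/333 ≈ -174.34)
1/N = 1/(-58055/333) = -333/58055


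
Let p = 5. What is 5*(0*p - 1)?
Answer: -5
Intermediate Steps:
5*(0*p - 1) = 5*(0*5 - 1) = 5*(0 - 1) = 5*(-1) = -5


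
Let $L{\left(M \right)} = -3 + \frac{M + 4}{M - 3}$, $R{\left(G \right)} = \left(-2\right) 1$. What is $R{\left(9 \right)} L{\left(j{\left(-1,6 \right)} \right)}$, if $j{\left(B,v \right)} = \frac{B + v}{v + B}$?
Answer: $11$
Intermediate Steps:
$R{\left(G \right)} = -2$
$j{\left(B,v \right)} = 1$ ($j{\left(B,v \right)} = \frac{B + v}{B + v} = 1$)
$L{\left(M \right)} = -3 + \frac{4 + M}{-3 + M}$
$R{\left(9 \right)} L{\left(j{\left(-1,6 \right)} \right)} = - 2 \frac{13 - 2}{-3 + 1} = - 2 \frac{13 - 2}{-2} = - 2 \left(\left(- \frac{1}{2}\right) 11\right) = \left(-2\right) \left(- \frac{11}{2}\right) = 11$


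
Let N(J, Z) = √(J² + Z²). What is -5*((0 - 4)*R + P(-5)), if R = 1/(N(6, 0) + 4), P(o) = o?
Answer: 27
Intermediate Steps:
R = ⅒ (R = 1/(√(6² + 0²) + 4) = 1/(√(36 + 0) + 4) = 1/(√36 + 4) = 1/(6 + 4) = 1/10 = ⅒ ≈ 0.10000)
-5*((0 - 4)*R + P(-5)) = -5*((0 - 4)*(⅒) - 5) = -5*(-4*⅒ - 5) = -5*(-⅖ - 5) = -5*(-27/5) = 27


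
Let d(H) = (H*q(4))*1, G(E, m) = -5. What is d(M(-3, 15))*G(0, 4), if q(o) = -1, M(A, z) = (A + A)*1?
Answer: -30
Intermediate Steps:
M(A, z) = 2*A (M(A, z) = (2*A)*1 = 2*A)
d(H) = -H (d(H) = (H*(-1))*1 = -H*1 = -H)
d(M(-3, 15))*G(0, 4) = -2*(-3)*(-5) = -1*(-6)*(-5) = 6*(-5) = -30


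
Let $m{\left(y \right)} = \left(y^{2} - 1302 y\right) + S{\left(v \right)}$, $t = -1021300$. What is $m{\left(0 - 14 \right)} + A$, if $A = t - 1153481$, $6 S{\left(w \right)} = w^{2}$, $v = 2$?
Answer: $- \frac{6469069}{3} \approx -2.1564 \cdot 10^{6}$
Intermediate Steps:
$S{\left(w \right)} = \frac{w^{2}}{6}$
$A = -2174781$ ($A = -1021300 - 1153481 = -2174781$)
$m{\left(y \right)} = \frac{2}{3} + y^{2} - 1302 y$ ($m{\left(y \right)} = \left(y^{2} - 1302 y\right) + \frac{2^{2}}{6} = \left(y^{2} - 1302 y\right) + \frac{1}{6} \cdot 4 = \left(y^{2} - 1302 y\right) + \frac{2}{3} = \frac{2}{3} + y^{2} - 1302 y$)
$m{\left(0 - 14 \right)} + A = \left(\frac{2}{3} + \left(0 - 14\right)^{2} - 1302 \left(0 - 14\right)\right) - 2174781 = \left(\frac{2}{3} + \left(-14\right)^{2} - -18228\right) - 2174781 = \left(\frac{2}{3} + 196 + 18228\right) - 2174781 = \frac{55274}{3} - 2174781 = - \frac{6469069}{3}$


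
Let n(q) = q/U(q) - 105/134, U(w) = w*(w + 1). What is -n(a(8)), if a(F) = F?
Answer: 811/1206 ≈ 0.67247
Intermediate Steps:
U(w) = w*(1 + w)
n(q) = -105/134 + 1/(1 + q) (n(q) = q/((q*(1 + q))) - 105/134 = q*(1/(q*(1 + q))) - 105*1/134 = 1/(1 + q) - 105/134 = -105/134 + 1/(1 + q))
-n(a(8)) = -(29 - 105*8)/(134*(1 + 8)) = -(29 - 840)/(134*9) = -(-811)/(134*9) = -1*(-811/1206) = 811/1206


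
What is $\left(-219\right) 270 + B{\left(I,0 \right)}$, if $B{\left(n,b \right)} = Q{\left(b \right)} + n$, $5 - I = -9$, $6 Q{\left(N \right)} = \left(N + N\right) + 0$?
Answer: $-59116$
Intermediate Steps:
$Q{\left(N \right)} = \frac{N}{3}$ ($Q{\left(N \right)} = \frac{\left(N + N\right) + 0}{6} = \frac{2 N + 0}{6} = \frac{2 N}{6} = \frac{N}{3}$)
$I = 14$ ($I = 5 - -9 = 5 + 9 = 14$)
$B{\left(n,b \right)} = n + \frac{b}{3}$ ($B{\left(n,b \right)} = \frac{b}{3} + n = n + \frac{b}{3}$)
$\left(-219\right) 270 + B{\left(I,0 \right)} = \left(-219\right) 270 + \left(14 + \frac{1}{3} \cdot 0\right) = -59130 + \left(14 + 0\right) = -59130 + 14 = -59116$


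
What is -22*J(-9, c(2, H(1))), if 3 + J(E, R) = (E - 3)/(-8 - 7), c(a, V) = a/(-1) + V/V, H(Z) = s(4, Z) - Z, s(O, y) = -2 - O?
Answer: 242/5 ≈ 48.400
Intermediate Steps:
H(Z) = -6 - Z (H(Z) = (-2 - 1*4) - Z = (-2 - 4) - Z = -6 - Z)
c(a, V) = 1 - a (c(a, V) = a*(-1) + 1 = -a + 1 = 1 - a)
J(E, R) = -14/5 - E/15 (J(E, R) = -3 + (E - 3)/(-8 - 7) = -3 + (-3 + E)/(-15) = -3 + (-3 + E)*(-1/15) = -3 + (⅕ - E/15) = -14/5 - E/15)
-22*J(-9, c(2, H(1))) = -22*(-14/5 - 1/15*(-9)) = -22*(-14/5 + ⅗) = -22*(-11/5) = 242/5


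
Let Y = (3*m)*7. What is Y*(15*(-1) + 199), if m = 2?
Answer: 7728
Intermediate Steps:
Y = 42 (Y = (3*2)*7 = 6*7 = 42)
Y*(15*(-1) + 199) = 42*(15*(-1) + 199) = 42*(-15 + 199) = 42*184 = 7728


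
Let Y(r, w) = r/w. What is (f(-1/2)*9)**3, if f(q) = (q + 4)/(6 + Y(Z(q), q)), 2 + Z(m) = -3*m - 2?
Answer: 250047/10648 ≈ 23.483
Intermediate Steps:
Z(m) = -4 - 3*m (Z(m) = -2 + (-3*m - 2) = -2 + (-2 - 3*m) = -4 - 3*m)
f(q) = (4 + q)/(6 + (-4 - 3*q)/q) (f(q) = (q + 4)/(6 + (-4 - 3*q)/q) = (4 + q)/(6 + (-4 - 3*q)/q))
(f(-1/2)*9)**3 = (((-1/2)*(4 - 1/2)/(-4 + 3*(-1/2)))*9)**3 = (((-1*1/2)*(4 - 1*1/2)/(-4 + 3*(-1*1/2)))*9)**3 = (-(4 - 1/2)/(2*(-4 + 3*(-1/2)))*9)**3 = (-1/2*7/2/(-4 - 3/2)*9)**3 = (-1/2*7/2/(-11/2)*9)**3 = (-1/2*(-2/11)*7/2*9)**3 = ((7/22)*9)**3 = (63/22)**3 = 250047/10648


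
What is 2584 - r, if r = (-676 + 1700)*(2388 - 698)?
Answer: -1727976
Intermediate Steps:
r = 1730560 (r = 1024*1690 = 1730560)
2584 - r = 2584 - 1*1730560 = 2584 - 1730560 = -1727976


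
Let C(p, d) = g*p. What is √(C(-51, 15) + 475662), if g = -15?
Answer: 7*√9723 ≈ 690.24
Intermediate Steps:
C(p, d) = -15*p
√(C(-51, 15) + 475662) = √(-15*(-51) + 475662) = √(765 + 475662) = √476427 = 7*√9723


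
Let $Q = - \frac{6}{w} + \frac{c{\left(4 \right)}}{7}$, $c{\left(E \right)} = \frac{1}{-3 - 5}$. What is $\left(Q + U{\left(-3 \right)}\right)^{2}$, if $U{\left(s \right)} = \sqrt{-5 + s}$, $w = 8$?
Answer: $\frac{\left(43 - 112 i \sqrt{2}\right)^{2}}{3136} \approx -7.4104 - 4.3437 i$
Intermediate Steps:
$c{\left(E \right)} = - \frac{1}{8}$ ($c{\left(E \right)} = \frac{1}{-8} = - \frac{1}{8}$)
$Q = - \frac{43}{56}$ ($Q = - \frac{6}{8} - \frac{1}{8 \cdot 7} = \left(-6\right) \frac{1}{8} - \frac{1}{56} = - \frac{3}{4} - \frac{1}{56} = - \frac{43}{56} \approx -0.76786$)
$\left(Q + U{\left(-3 \right)}\right)^{2} = \left(- \frac{43}{56} + \sqrt{-5 - 3}\right)^{2} = \left(- \frac{43}{56} + \sqrt{-8}\right)^{2} = \left(- \frac{43}{56} + 2 i \sqrt{2}\right)^{2}$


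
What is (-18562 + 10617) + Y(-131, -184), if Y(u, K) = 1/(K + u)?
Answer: -2502676/315 ≈ -7945.0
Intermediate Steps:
(-18562 + 10617) + Y(-131, -184) = (-18562 + 10617) + 1/(-184 - 131) = -7945 + 1/(-315) = -7945 - 1/315 = -2502676/315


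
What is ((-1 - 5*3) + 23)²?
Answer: 49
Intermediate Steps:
((-1 - 5*3) + 23)² = ((-1 - 15) + 23)² = (-16 + 23)² = 7² = 49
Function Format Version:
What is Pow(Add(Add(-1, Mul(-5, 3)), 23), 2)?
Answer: 49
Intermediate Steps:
Pow(Add(Add(-1, Mul(-5, 3)), 23), 2) = Pow(Add(Add(-1, -15), 23), 2) = Pow(Add(-16, 23), 2) = Pow(7, 2) = 49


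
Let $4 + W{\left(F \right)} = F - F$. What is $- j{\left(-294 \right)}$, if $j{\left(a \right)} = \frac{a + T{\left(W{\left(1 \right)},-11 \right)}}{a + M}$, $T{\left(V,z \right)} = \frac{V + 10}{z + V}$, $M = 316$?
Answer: $\frac{736}{55} \approx 13.382$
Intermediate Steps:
$W{\left(F \right)} = -4$ ($W{\left(F \right)} = -4 + \left(F - F\right) = -4 + 0 = -4$)
$T{\left(V,z \right)} = \frac{10 + V}{V + z}$
$j{\left(a \right)} = \frac{- \frac{2}{5} + a}{316 + a}$ ($j{\left(a \right)} = \frac{a + \frac{10 - 4}{-4 - 11}}{a + 316} = \frac{a + \frac{1}{-15} \cdot 6}{316 + a} = \frac{a - \frac{2}{5}}{316 + a} = \frac{- \frac{2}{5} + a}{316 + a}$)
$- j{\left(-294 \right)} = - \frac{- \frac{2}{5} - 294}{316 - 294} = - \frac{-1472}{22 \cdot 5} = \left(-1\right) \left(- \frac{736}{55}\right) = \frac{736}{55}$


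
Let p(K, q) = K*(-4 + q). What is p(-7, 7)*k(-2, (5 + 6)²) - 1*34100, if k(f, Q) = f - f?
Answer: -34100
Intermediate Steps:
k(f, Q) = 0
p(-7, 7)*k(-2, (5 + 6)²) - 1*34100 = -7*(-4 + 7)*0 - 1*34100 = -7*3*0 - 34100 = -21*0 - 34100 = 0 - 34100 = -34100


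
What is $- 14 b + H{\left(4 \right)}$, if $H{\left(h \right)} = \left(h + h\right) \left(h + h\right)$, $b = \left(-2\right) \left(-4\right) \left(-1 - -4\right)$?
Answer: $-272$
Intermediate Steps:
$b = 24$ ($b = 8 \left(-1 + 4\right) = 8 \cdot 3 = 24$)
$H{\left(h \right)} = 4 h^{2}$ ($H{\left(h \right)} = 2 h 2 h = 4 h^{2}$)
$- 14 b + H{\left(4 \right)} = \left(-14\right) 24 + 4 \cdot 4^{2} = -336 + 4 \cdot 16 = -336 + 64 = -272$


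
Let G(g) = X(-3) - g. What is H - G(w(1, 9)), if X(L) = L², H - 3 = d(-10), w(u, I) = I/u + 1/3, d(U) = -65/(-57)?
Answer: 85/19 ≈ 4.4737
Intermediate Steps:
d(U) = 65/57 (d(U) = -65*(-1/57) = 65/57)
w(u, I) = ⅓ + I/u (w(u, I) = I/u + 1*(⅓) = I/u + ⅓ = ⅓ + I/u)
H = 236/57 (H = 3 + 65/57 = 236/57 ≈ 4.1404)
G(g) = 9 - g (G(g) = (-3)² - g = 9 - g)
H - G(w(1, 9)) = 236/57 - (9 - (9 + (⅓)*1)/1) = 236/57 - (9 - (9 + ⅓)) = 236/57 - (9 - 28/3) = 236/57 - 1*(-⅓) = 236/57 + ⅓ = 85/19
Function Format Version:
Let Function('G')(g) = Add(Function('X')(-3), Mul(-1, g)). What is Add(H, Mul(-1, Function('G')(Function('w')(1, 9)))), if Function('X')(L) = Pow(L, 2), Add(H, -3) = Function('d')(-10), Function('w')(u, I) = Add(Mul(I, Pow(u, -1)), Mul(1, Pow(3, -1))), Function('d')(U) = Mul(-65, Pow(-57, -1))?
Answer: Rational(85, 19) ≈ 4.4737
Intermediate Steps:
Function('d')(U) = Rational(65, 57) (Function('d')(U) = Mul(-65, Rational(-1, 57)) = Rational(65, 57))
Function('w')(u, I) = Add(Rational(1, 3), Mul(I, Pow(u, -1))) (Function('w')(u, I) = Add(Mul(I, Pow(u, -1)), Mul(1, Rational(1, 3))) = Add(Mul(I, Pow(u, -1)), Rational(1, 3)) = Add(Rational(1, 3), Mul(I, Pow(u, -1))))
H = Rational(236, 57) (H = Add(3, Rational(65, 57)) = Rational(236, 57) ≈ 4.1404)
Function('G')(g) = Add(9, Mul(-1, g)) (Function('G')(g) = Add(Pow(-3, 2), Mul(-1, g)) = Add(9, Mul(-1, g)))
Add(H, Mul(-1, Function('G')(Function('w')(1, 9)))) = Add(Rational(236, 57), Mul(-1, Add(9, Mul(-1, Mul(Pow(1, -1), Add(9, Mul(Rational(1, 3), 1))))))) = Add(Rational(236, 57), Mul(-1, Add(9, Mul(-1, Mul(1, Add(9, Rational(1, 3))))))) = Add(Rational(236, 57), Mul(-1, Add(9, Mul(-1, Mul(1, Rational(28, 3)))))) = Add(Rational(236, 57), Mul(-1, Add(9, Mul(-1, Rational(28, 3))))) = Add(Rational(236, 57), Mul(-1, Add(9, Rational(-28, 3)))) = Add(Rational(236, 57), Mul(-1, Rational(-1, 3))) = Add(Rational(236, 57), Rational(1, 3)) = Rational(85, 19)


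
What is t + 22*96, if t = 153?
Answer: 2265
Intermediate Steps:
t + 22*96 = 153 + 22*96 = 153 + 2112 = 2265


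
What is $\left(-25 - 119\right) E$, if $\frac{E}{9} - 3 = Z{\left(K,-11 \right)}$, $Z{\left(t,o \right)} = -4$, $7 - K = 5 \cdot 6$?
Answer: $1296$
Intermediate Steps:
$K = -23$ ($K = 7 - 5 \cdot 6 = 7 - 30 = -23$)
$E = -9$ ($E = 27 + 9 \left(-4\right) = 27 - 36 = -9$)
$\left(-25 - 119\right) E = \left(-25 - 119\right) \left(-9\right) = \left(-144\right) \left(-9\right) = 1296$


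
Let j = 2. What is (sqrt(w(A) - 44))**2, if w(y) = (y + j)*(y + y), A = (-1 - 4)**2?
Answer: 1306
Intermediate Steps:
A = 25 (A = (-5)**2 = 25)
w(y) = 2*y*(2 + y) (w(y) = (y + 2)*(y + y) = (2 + y)*(2*y) = 2*y*(2 + y))
(sqrt(w(A) - 44))**2 = (sqrt(2*25*(2 + 25) - 44))**2 = (sqrt(2*25*27 - 44))**2 = (sqrt(1350 - 44))**2 = (sqrt(1306))**2 = 1306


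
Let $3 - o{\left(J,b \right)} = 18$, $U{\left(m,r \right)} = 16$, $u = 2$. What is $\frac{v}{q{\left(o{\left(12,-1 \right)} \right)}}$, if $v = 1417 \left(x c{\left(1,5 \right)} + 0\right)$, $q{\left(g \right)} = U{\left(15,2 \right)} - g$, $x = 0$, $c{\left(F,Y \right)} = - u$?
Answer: $0$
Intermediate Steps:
$o{\left(J,b \right)} = -15$ ($o{\left(J,b \right)} = 3 - 18 = -15$)
$c{\left(F,Y \right)} = -2$ ($c{\left(F,Y \right)} = \left(-1\right) 2 = -2$)
$q{\left(g \right)} = 16 - g$
$v = 0$ ($v = 1417 \left(0 \left(-2\right) + 0\right) = 1417 \left(0 + 0\right) = 1417 \cdot 0 = 0$)
$\frac{v}{q{\left(o{\left(12,-1 \right)} \right)}} = \frac{0}{16 - -15} = \frac{0}{16 + 15} = \frac{0}{31} = 0 \cdot \frac{1}{31} = 0$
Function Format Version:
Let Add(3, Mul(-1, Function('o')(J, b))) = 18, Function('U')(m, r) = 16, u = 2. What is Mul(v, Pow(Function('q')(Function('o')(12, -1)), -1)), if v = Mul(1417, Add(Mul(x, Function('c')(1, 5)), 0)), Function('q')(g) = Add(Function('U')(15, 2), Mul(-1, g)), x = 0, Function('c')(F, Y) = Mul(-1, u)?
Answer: 0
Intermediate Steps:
Function('o')(J, b) = -15 (Function('o')(J, b) = Add(3, Mul(-1, 18)) = Add(3, -18) = -15)
Function('c')(F, Y) = -2 (Function('c')(F, Y) = Mul(-1, 2) = -2)
Function('q')(g) = Add(16, Mul(-1, g))
v = 0 (v = Mul(1417, Add(Mul(0, -2), 0)) = Mul(1417, Add(0, 0)) = Mul(1417, 0) = 0)
Mul(v, Pow(Function('q')(Function('o')(12, -1)), -1)) = Mul(0, Pow(Add(16, Mul(-1, -15)), -1)) = Mul(0, Pow(Add(16, 15), -1)) = Mul(0, Pow(31, -1)) = Mul(0, Rational(1, 31)) = 0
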